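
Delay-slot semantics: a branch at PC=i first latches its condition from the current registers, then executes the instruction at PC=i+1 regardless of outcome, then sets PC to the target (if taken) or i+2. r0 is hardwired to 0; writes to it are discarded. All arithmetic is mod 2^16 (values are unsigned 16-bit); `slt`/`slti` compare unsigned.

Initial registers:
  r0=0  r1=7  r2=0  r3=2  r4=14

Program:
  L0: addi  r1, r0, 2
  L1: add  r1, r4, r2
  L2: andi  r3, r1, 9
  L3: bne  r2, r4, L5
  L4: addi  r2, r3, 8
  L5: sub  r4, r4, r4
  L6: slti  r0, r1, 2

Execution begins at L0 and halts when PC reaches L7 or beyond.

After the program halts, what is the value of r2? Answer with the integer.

16

#0 addi  r1, r0, 2 ; 0/2/0/2/14
#1 add  r1, r4, r2 ; 0/14/0/2/14
#2 andi  r3, r1, 9 ; 0/14/0/8/14
#3 bne  r2, r4, L5 ; 0/14/0/8/14 ; →target
#4 addi  r2, r3, 8 ; 0/14/16/8/14
#5 sub  r4, r4, r4 ; 0/14/16/8/0
#6 slti  r0, r1, 2 ; 0/14/16/8/0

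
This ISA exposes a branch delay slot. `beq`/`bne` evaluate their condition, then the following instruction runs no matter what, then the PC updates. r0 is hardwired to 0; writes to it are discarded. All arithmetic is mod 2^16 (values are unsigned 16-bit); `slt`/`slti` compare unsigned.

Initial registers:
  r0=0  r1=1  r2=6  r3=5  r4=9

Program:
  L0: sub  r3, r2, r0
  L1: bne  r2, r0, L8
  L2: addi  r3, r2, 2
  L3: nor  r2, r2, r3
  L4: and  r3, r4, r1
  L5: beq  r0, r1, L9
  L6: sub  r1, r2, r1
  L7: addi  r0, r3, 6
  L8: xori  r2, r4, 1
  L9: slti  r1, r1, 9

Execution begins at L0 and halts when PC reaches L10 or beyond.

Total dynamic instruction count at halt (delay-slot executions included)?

5

#0 sub  r3, r2, r0 ; 0/1/6/6/9
#1 bne  r2, r0, L8 ; 0/1/6/6/9 ; →target
#2 addi  r3, r2, 2 ; 0/1/6/8/9
#8 xori  r2, r4, 1 ; 0/1/8/8/9
#9 slti  r1, r1, 9 ; 0/1/8/8/9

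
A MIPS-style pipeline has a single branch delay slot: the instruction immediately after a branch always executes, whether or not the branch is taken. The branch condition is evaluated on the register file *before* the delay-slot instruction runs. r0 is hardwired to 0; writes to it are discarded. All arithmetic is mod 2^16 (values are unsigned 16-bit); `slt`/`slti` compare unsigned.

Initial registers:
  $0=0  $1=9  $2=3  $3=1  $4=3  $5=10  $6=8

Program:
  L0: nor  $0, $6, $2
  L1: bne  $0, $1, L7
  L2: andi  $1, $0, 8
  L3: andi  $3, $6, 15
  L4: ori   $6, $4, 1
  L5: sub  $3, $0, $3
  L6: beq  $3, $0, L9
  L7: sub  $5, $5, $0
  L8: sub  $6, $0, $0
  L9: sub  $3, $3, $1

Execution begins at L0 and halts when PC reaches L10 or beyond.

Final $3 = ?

1

PC=0  nor  $0, $6, $2        | $0=0 $1=9 $2=3 $3=1 $4=3 $5=10 $6=8
PC=1  bne  $0, $1, L7        | $0=0 $1=9 $2=3 $3=1 $4=3 $5=10 $6=8  [TAKEN]
PC=2  andi  $1, $0, 8        | $0=0 $1=0 $2=3 $3=1 $4=3 $5=10 $6=8
PC=7  sub  $5, $5, $0        | $0=0 $1=0 $2=3 $3=1 $4=3 $5=10 $6=8
PC=8  sub  $6, $0, $0        | $0=0 $1=0 $2=3 $3=1 $4=3 $5=10 $6=0
PC=9  sub  $3, $3, $1        | $0=0 $1=0 $2=3 $3=1 $4=3 $5=10 $6=0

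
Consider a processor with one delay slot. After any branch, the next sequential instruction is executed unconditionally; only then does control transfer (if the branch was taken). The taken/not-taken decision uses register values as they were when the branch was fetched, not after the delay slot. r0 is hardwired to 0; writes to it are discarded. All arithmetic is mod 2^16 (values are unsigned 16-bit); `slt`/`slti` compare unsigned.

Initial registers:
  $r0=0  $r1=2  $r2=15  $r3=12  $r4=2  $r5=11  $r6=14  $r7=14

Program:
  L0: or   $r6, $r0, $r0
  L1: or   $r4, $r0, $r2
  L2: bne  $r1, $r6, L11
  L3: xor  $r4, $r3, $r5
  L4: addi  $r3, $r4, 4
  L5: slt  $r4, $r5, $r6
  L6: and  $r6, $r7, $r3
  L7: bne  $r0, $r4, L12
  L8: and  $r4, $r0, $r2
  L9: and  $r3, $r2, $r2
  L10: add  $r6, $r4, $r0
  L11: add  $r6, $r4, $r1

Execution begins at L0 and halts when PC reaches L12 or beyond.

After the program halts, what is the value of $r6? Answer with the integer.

9

#0 or   $r6, $r0, $r0 ; 0/2/15/12/2/11/0/14
#1 or   $r4, $r0, $r2 ; 0/2/15/12/15/11/0/14
#2 bne  $r1, $r6, L11 ; 0/2/15/12/15/11/0/14 ; →target
#3 xor  $r4, $r3, $r5 ; 0/2/15/12/7/11/0/14
#11 add  $r6, $r4, $r1 ; 0/2/15/12/7/11/9/14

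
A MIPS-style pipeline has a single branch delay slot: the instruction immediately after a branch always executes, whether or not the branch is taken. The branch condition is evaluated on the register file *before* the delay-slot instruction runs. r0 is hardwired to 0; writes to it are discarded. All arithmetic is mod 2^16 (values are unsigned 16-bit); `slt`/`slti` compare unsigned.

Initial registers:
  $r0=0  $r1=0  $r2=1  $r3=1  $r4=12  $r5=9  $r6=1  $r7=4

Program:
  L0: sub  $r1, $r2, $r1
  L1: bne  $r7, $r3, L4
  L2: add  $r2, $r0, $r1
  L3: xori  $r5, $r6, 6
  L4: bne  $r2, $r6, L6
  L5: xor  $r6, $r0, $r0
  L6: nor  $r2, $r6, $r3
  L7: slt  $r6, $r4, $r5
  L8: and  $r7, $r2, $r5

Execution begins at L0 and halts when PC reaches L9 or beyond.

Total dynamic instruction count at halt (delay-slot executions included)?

[0] sub  $r1, $r2, $r1  →  {$r0:0, $r1:1, $r2:1, $r3:1, $r4:12, $r5:9, $r6:1, $r7:4}
[1] bne  $r7, $r3, L4  →  {$r0:0, $r1:1, $r2:1, $r3:1, $r4:12, $r5:9, $r6:1, $r7:4}  ⟨branch taken⟩
[2] add  $r2, $r0, $r1  →  {$r0:0, $r1:1, $r2:1, $r3:1, $r4:12, $r5:9, $r6:1, $r7:4}
[4] bne  $r2, $r6, L6  →  {$r0:0, $r1:1, $r2:1, $r3:1, $r4:12, $r5:9, $r6:1, $r7:4}  ⟨branch fallthrough⟩
[5] xor  $r6, $r0, $r0  →  {$r0:0, $r1:1, $r2:1, $r3:1, $r4:12, $r5:9, $r6:0, $r7:4}
[6] nor  $r2, $r6, $r3  →  {$r0:0, $r1:1, $r2:65534, $r3:1, $r4:12, $r5:9, $r6:0, $r7:4}
[7] slt  $r6, $r4, $r5  →  {$r0:0, $r1:1, $r2:65534, $r3:1, $r4:12, $r5:9, $r6:0, $r7:4}
[8] and  $r7, $r2, $r5  →  {$r0:0, $r1:1, $r2:65534, $r3:1, $r4:12, $r5:9, $r6:0, $r7:8}

8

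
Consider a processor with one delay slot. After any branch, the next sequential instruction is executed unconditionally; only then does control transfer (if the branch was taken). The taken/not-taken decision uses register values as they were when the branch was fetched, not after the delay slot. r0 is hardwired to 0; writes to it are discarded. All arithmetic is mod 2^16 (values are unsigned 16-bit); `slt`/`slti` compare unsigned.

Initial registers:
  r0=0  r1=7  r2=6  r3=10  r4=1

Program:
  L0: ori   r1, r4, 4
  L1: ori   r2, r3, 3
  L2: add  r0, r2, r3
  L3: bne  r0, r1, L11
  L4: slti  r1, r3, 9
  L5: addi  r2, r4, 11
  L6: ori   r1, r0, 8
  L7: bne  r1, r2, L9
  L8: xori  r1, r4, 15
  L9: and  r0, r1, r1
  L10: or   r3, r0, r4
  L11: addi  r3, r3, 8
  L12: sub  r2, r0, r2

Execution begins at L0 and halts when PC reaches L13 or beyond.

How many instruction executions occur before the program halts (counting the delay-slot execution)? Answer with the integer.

7

  step pc=0: ori   r1, r4, 4  regs=(0,5,6,10,1)
  step pc=1: ori   r2, r3, 3  regs=(0,5,11,10,1)
  step pc=2: add  r0, r2, r3  regs=(0,5,11,10,1)
  step pc=3: bne  r0, r1, L11  cond=T  regs=(0,5,11,10,1)
  step pc=4: slti  r1, r3, 9  regs=(0,0,11,10,1)
  step pc=11: addi  r3, r3, 8  regs=(0,0,11,18,1)
  step pc=12: sub  r2, r0, r2  regs=(0,0,65525,18,1)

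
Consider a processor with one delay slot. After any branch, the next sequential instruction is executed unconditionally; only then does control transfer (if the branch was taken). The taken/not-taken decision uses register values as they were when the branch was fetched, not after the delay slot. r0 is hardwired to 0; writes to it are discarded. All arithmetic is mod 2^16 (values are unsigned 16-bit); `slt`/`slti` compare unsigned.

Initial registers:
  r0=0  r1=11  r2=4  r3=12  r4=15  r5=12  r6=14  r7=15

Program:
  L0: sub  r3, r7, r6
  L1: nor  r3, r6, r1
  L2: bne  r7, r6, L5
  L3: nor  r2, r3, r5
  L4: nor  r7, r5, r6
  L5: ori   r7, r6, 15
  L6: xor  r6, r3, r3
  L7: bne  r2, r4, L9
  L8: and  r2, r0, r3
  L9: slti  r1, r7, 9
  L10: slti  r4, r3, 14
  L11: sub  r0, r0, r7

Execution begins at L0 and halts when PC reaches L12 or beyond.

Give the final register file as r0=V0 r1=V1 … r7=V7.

r0=0 r1=0 r2=0 r3=65520 r4=0 r5=12 r6=0 r7=15

  step pc=0: sub  r3, r7, r6  regs=(0,11,4,1,15,12,14,15)
  step pc=1: nor  r3, r6, r1  regs=(0,11,4,65520,15,12,14,15)
  step pc=2: bne  r7, r6, L5  cond=T  regs=(0,11,4,65520,15,12,14,15)
  step pc=3: nor  r2, r3, r5  regs=(0,11,3,65520,15,12,14,15)
  step pc=5: ori   r7, r6, 15  regs=(0,11,3,65520,15,12,14,15)
  step pc=6: xor  r6, r3, r3  regs=(0,11,3,65520,15,12,0,15)
  step pc=7: bne  r2, r4, L9  cond=T  regs=(0,11,3,65520,15,12,0,15)
  step pc=8: and  r2, r0, r3  regs=(0,11,0,65520,15,12,0,15)
  step pc=9: slti  r1, r7, 9  regs=(0,0,0,65520,15,12,0,15)
  step pc=10: slti  r4, r3, 14  regs=(0,0,0,65520,0,12,0,15)
  step pc=11: sub  r0, r0, r7  regs=(0,0,0,65520,0,12,0,15)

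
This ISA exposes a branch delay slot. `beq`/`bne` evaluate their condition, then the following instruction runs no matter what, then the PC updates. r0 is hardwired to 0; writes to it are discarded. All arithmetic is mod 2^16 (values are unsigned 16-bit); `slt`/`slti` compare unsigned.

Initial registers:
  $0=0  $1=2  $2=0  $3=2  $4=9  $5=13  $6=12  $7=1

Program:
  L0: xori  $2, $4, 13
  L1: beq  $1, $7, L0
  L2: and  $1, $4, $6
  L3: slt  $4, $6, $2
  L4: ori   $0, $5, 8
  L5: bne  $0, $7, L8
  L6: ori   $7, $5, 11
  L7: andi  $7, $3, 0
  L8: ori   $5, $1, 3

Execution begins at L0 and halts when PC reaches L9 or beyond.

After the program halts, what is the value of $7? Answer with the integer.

[0] xori  $2, $4, 13  →  {$0:0, $1:2, $2:4, $3:2, $4:9, $5:13, $6:12, $7:1}
[1] beq  $1, $7, L0  →  {$0:0, $1:2, $2:4, $3:2, $4:9, $5:13, $6:12, $7:1}  ⟨branch fallthrough⟩
[2] and  $1, $4, $6  →  {$0:0, $1:8, $2:4, $3:2, $4:9, $5:13, $6:12, $7:1}
[3] slt  $4, $6, $2  →  {$0:0, $1:8, $2:4, $3:2, $4:0, $5:13, $6:12, $7:1}
[4] ori   $0, $5, 8  →  {$0:0, $1:8, $2:4, $3:2, $4:0, $5:13, $6:12, $7:1}
[5] bne  $0, $7, L8  →  {$0:0, $1:8, $2:4, $3:2, $4:0, $5:13, $6:12, $7:1}  ⟨branch taken⟩
[6] ori   $7, $5, 11  →  {$0:0, $1:8, $2:4, $3:2, $4:0, $5:13, $6:12, $7:15}
[8] ori   $5, $1, 3  →  {$0:0, $1:8, $2:4, $3:2, $4:0, $5:11, $6:12, $7:15}

15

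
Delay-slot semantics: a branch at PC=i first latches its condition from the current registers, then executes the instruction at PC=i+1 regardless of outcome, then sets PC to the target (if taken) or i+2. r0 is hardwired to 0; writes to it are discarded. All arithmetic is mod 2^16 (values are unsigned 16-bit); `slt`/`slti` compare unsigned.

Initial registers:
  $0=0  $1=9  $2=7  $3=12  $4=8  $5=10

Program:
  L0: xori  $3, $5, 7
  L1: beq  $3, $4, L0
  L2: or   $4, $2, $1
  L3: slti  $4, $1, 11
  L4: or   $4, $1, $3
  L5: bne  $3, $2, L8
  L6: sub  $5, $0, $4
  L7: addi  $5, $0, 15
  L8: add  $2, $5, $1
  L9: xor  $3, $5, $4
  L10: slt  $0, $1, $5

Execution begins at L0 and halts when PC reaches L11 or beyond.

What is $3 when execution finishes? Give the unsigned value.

[0] xori  $3, $5, 7  →  {$0:0, $1:9, $2:7, $3:13, $4:8, $5:10}
[1] beq  $3, $4, L0  →  {$0:0, $1:9, $2:7, $3:13, $4:8, $5:10}  ⟨branch fallthrough⟩
[2] or   $4, $2, $1  →  {$0:0, $1:9, $2:7, $3:13, $4:15, $5:10}
[3] slti  $4, $1, 11  →  {$0:0, $1:9, $2:7, $3:13, $4:1, $5:10}
[4] or   $4, $1, $3  →  {$0:0, $1:9, $2:7, $3:13, $4:13, $5:10}
[5] bne  $3, $2, L8  →  {$0:0, $1:9, $2:7, $3:13, $4:13, $5:10}  ⟨branch taken⟩
[6] sub  $5, $0, $4  →  {$0:0, $1:9, $2:7, $3:13, $4:13, $5:65523}
[8] add  $2, $5, $1  →  {$0:0, $1:9, $2:65532, $3:13, $4:13, $5:65523}
[9] xor  $3, $5, $4  →  {$0:0, $1:9, $2:65532, $3:65534, $4:13, $5:65523}
[10] slt  $0, $1, $5  →  {$0:0, $1:9, $2:65532, $3:65534, $4:13, $5:65523}

65534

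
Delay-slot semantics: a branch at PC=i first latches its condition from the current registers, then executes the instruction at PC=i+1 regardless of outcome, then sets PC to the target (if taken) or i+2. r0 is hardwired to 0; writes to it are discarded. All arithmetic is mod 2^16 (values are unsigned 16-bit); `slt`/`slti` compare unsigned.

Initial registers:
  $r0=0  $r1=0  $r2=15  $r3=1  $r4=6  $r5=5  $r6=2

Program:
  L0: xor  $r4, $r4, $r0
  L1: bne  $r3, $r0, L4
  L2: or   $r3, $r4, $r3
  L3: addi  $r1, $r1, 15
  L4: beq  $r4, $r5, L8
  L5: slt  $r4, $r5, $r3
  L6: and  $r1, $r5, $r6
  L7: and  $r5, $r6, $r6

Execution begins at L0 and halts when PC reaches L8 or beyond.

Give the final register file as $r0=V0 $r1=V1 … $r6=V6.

$r0=0 $r1=0 $r2=15 $r3=7 $r4=1 $r5=2 $r6=2

  step pc=0: xor  $r4, $r4, $r0  regs=(0,0,15,1,6,5,2)
  step pc=1: bne  $r3, $r0, L4  cond=T  regs=(0,0,15,1,6,5,2)
  step pc=2: or   $r3, $r4, $r3  regs=(0,0,15,7,6,5,2)
  step pc=4: beq  $r4, $r5, L8  cond=F  regs=(0,0,15,7,6,5,2)
  step pc=5: slt  $r4, $r5, $r3  regs=(0,0,15,7,1,5,2)
  step pc=6: and  $r1, $r5, $r6  regs=(0,0,15,7,1,5,2)
  step pc=7: and  $r5, $r6, $r6  regs=(0,0,15,7,1,2,2)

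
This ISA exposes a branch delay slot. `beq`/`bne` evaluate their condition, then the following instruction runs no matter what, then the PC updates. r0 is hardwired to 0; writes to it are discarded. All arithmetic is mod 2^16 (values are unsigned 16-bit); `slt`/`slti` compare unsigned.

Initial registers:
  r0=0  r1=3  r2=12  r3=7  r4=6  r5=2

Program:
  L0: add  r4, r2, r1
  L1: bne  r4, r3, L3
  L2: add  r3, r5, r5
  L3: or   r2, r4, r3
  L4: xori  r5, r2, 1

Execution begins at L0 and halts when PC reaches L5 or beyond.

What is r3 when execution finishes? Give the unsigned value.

  step pc=0: add  r4, r2, r1  regs=(0,3,12,7,15,2)
  step pc=1: bne  r4, r3, L3  cond=T  regs=(0,3,12,7,15,2)
  step pc=2: add  r3, r5, r5  regs=(0,3,12,4,15,2)
  step pc=3: or   r2, r4, r3  regs=(0,3,15,4,15,2)
  step pc=4: xori  r5, r2, 1  regs=(0,3,15,4,15,14)

4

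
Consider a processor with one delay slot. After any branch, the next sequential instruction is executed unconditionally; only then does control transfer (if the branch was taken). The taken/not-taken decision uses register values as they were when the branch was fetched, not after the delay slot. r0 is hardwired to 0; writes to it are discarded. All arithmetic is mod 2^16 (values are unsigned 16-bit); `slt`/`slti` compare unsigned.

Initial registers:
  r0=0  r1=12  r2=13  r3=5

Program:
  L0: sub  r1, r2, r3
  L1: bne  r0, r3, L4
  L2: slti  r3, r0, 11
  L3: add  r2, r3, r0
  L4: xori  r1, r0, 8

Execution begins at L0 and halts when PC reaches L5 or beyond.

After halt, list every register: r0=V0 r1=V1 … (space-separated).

r0=0 r1=8 r2=13 r3=1

PC=0  sub  r1, r2, r3        | r0=0 r1=8 r2=13 r3=5
PC=1  bne  r0, r3, L4        | r0=0 r1=8 r2=13 r3=5  [TAKEN]
PC=2  slti  r3, r0, 11       | r0=0 r1=8 r2=13 r3=1
PC=4  xori  r1, r0, 8        | r0=0 r1=8 r2=13 r3=1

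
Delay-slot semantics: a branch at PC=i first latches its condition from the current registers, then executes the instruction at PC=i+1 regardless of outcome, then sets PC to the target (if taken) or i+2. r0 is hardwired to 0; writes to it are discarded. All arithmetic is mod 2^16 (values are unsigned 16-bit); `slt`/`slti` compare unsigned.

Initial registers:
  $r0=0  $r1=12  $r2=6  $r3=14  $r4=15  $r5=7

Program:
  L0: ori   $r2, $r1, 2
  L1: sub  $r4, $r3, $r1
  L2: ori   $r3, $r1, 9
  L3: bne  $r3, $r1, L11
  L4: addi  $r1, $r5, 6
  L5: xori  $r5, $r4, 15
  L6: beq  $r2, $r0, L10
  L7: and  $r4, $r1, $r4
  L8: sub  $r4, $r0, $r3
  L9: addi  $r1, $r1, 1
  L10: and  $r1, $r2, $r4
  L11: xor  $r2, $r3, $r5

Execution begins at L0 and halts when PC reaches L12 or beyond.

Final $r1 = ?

[0] ori   $r2, $r1, 2  →  {$r0:0, $r1:12, $r2:14, $r3:14, $r4:15, $r5:7}
[1] sub  $r4, $r3, $r1  →  {$r0:0, $r1:12, $r2:14, $r3:14, $r4:2, $r5:7}
[2] ori   $r3, $r1, 9  →  {$r0:0, $r1:12, $r2:14, $r3:13, $r4:2, $r5:7}
[3] bne  $r3, $r1, L11  →  {$r0:0, $r1:12, $r2:14, $r3:13, $r4:2, $r5:7}  ⟨branch taken⟩
[4] addi  $r1, $r5, 6  →  {$r0:0, $r1:13, $r2:14, $r3:13, $r4:2, $r5:7}
[11] xor  $r2, $r3, $r5  →  {$r0:0, $r1:13, $r2:10, $r3:13, $r4:2, $r5:7}

13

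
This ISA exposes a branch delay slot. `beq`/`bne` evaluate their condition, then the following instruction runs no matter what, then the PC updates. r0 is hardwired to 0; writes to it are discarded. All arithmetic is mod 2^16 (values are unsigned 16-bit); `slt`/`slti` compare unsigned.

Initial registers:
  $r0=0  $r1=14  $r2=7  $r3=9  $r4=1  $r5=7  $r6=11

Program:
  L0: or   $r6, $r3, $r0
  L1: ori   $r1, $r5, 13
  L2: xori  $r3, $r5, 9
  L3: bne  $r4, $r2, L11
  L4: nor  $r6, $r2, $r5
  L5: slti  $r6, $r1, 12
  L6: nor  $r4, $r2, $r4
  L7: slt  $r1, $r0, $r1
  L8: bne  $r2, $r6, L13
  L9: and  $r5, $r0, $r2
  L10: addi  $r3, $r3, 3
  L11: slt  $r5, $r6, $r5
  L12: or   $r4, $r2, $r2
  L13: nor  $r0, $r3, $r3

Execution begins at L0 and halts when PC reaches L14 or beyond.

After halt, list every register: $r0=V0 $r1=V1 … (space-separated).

[0] or   $r6, $r3, $r0  →  {$r0:0, $r1:14, $r2:7, $r3:9, $r4:1, $r5:7, $r6:9}
[1] ori   $r1, $r5, 13  →  {$r0:0, $r1:15, $r2:7, $r3:9, $r4:1, $r5:7, $r6:9}
[2] xori  $r3, $r5, 9  →  {$r0:0, $r1:15, $r2:7, $r3:14, $r4:1, $r5:7, $r6:9}
[3] bne  $r4, $r2, L11  →  {$r0:0, $r1:15, $r2:7, $r3:14, $r4:1, $r5:7, $r6:9}  ⟨branch taken⟩
[4] nor  $r6, $r2, $r5  →  {$r0:0, $r1:15, $r2:7, $r3:14, $r4:1, $r5:7, $r6:65528}
[11] slt  $r5, $r6, $r5  →  {$r0:0, $r1:15, $r2:7, $r3:14, $r4:1, $r5:0, $r6:65528}
[12] or   $r4, $r2, $r2  →  {$r0:0, $r1:15, $r2:7, $r3:14, $r4:7, $r5:0, $r6:65528}
[13] nor  $r0, $r3, $r3  →  {$r0:0, $r1:15, $r2:7, $r3:14, $r4:7, $r5:0, $r6:65528}

$r0=0 $r1=15 $r2=7 $r3=14 $r4=7 $r5=0 $r6=65528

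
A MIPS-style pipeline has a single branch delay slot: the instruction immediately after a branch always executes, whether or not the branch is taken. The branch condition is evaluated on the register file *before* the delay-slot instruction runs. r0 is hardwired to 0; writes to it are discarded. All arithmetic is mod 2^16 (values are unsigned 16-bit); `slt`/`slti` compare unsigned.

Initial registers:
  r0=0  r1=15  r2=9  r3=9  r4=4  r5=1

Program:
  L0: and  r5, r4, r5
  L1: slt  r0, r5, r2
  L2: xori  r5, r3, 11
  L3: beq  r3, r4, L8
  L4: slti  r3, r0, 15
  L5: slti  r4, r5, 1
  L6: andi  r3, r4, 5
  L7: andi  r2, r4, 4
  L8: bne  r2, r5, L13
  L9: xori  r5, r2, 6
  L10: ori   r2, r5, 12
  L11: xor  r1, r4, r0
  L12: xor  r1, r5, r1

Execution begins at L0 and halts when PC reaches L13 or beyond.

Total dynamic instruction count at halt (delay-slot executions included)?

PC=0  and  r5, r4, r5        | r0=0 r1=15 r2=9 r3=9 r4=4 r5=0
PC=1  slt  r0, r5, r2        | r0=0 r1=15 r2=9 r3=9 r4=4 r5=0
PC=2  xori  r5, r3, 11       | r0=0 r1=15 r2=9 r3=9 r4=4 r5=2
PC=3  beq  r3, r4, L8        | r0=0 r1=15 r2=9 r3=9 r4=4 r5=2  [not taken]
PC=4  slti  r3, r0, 15       | r0=0 r1=15 r2=9 r3=1 r4=4 r5=2
PC=5  slti  r4, r5, 1        | r0=0 r1=15 r2=9 r3=1 r4=0 r5=2
PC=6  andi  r3, r4, 5        | r0=0 r1=15 r2=9 r3=0 r4=0 r5=2
PC=7  andi  r2, r4, 4        | r0=0 r1=15 r2=0 r3=0 r4=0 r5=2
PC=8  bne  r2, r5, L13       | r0=0 r1=15 r2=0 r3=0 r4=0 r5=2  [TAKEN]
PC=9  xori  r5, r2, 6        | r0=0 r1=15 r2=0 r3=0 r4=0 r5=6

10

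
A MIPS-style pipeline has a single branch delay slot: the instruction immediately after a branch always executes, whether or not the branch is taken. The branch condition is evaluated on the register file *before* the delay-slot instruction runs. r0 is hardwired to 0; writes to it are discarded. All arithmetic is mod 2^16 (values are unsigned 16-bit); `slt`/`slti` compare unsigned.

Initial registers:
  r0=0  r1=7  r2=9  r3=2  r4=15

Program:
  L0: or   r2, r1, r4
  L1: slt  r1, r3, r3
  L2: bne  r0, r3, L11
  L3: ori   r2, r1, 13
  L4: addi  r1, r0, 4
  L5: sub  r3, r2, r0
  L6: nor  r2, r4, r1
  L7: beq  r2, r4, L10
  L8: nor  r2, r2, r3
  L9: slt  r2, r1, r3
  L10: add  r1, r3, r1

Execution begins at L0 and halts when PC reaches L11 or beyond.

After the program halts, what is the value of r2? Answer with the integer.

13

PC=0  or   r2, r1, r4        | r0=0 r1=7 r2=15 r3=2 r4=15
PC=1  slt  r1, r3, r3        | r0=0 r1=0 r2=15 r3=2 r4=15
PC=2  bne  r0, r3, L11       | r0=0 r1=0 r2=15 r3=2 r4=15  [TAKEN]
PC=3  ori   r2, r1, 13       | r0=0 r1=0 r2=13 r3=2 r4=15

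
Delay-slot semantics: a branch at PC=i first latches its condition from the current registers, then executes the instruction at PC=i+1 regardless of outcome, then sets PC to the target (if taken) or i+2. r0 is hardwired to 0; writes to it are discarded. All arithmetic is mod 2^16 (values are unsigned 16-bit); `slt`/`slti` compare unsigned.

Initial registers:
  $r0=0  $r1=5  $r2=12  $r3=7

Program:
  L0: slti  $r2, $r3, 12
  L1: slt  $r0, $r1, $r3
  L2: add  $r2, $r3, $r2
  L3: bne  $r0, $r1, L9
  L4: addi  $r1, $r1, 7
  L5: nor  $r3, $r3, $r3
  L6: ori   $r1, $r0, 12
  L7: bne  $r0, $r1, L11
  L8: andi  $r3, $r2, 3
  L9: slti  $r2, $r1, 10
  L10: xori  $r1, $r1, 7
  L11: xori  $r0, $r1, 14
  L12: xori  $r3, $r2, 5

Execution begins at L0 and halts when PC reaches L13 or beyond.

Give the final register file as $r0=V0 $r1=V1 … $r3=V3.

$r0=0 $r1=11 $r2=0 $r3=5

  step pc=0: slti  $r2, $r3, 12  regs=(0,5,1,7)
  step pc=1: slt  $r0, $r1, $r3  regs=(0,5,1,7)
  step pc=2: add  $r2, $r3, $r2  regs=(0,5,8,7)
  step pc=3: bne  $r0, $r1, L9  cond=T  regs=(0,5,8,7)
  step pc=4: addi  $r1, $r1, 7  regs=(0,12,8,7)
  step pc=9: slti  $r2, $r1, 10  regs=(0,12,0,7)
  step pc=10: xori  $r1, $r1, 7  regs=(0,11,0,7)
  step pc=11: xori  $r0, $r1, 14  regs=(0,11,0,7)
  step pc=12: xori  $r3, $r2, 5  regs=(0,11,0,5)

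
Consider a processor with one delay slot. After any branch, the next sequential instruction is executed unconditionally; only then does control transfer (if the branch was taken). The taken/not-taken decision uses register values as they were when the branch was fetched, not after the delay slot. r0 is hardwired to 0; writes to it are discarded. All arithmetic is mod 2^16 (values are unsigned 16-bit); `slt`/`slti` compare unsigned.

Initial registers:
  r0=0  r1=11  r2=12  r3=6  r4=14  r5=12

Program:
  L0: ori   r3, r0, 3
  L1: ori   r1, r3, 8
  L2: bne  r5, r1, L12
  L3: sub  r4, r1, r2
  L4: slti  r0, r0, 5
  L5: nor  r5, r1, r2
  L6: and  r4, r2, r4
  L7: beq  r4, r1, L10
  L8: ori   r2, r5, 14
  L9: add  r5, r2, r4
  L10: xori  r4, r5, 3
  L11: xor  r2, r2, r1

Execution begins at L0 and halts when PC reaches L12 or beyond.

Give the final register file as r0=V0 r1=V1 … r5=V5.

[0] ori   r3, r0, 3  →  {r0:0, r1:11, r2:12, r3:3, r4:14, r5:12}
[1] ori   r1, r3, 8  →  {r0:0, r1:11, r2:12, r3:3, r4:14, r5:12}
[2] bne  r5, r1, L12  →  {r0:0, r1:11, r2:12, r3:3, r4:14, r5:12}  ⟨branch taken⟩
[3] sub  r4, r1, r2  →  {r0:0, r1:11, r2:12, r3:3, r4:65535, r5:12}

r0=0 r1=11 r2=12 r3=3 r4=65535 r5=12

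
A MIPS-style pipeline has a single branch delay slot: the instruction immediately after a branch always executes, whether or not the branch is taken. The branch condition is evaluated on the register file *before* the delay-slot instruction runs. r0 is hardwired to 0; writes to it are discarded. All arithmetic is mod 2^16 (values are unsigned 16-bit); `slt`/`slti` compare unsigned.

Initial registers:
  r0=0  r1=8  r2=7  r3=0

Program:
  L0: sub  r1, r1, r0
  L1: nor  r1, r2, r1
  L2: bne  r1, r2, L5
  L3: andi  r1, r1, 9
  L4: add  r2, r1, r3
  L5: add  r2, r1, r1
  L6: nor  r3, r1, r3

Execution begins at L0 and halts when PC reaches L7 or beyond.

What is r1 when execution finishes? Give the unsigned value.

[0] sub  r1, r1, r0  →  {r0:0, r1:8, r2:7, r3:0}
[1] nor  r1, r2, r1  →  {r0:0, r1:65520, r2:7, r3:0}
[2] bne  r1, r2, L5  →  {r0:0, r1:65520, r2:7, r3:0}  ⟨branch taken⟩
[3] andi  r1, r1, 9  →  {r0:0, r1:0, r2:7, r3:0}
[5] add  r2, r1, r1  →  {r0:0, r1:0, r2:0, r3:0}
[6] nor  r3, r1, r3  →  {r0:0, r1:0, r2:0, r3:65535}

0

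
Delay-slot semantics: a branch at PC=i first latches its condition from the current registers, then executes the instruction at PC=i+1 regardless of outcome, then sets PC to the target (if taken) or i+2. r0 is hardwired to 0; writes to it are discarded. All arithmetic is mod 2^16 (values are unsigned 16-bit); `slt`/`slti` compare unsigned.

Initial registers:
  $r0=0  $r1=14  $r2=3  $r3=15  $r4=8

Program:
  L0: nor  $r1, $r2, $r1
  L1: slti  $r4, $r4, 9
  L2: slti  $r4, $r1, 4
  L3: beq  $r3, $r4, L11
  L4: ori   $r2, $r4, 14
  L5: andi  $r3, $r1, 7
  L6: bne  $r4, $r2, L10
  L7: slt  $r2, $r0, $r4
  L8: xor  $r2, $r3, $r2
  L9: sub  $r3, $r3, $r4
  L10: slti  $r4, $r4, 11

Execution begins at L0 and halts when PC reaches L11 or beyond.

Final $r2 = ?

0

  step pc=0: nor  $r1, $r2, $r1  regs=(0,65520,3,15,8)
  step pc=1: slti  $r4, $r4, 9  regs=(0,65520,3,15,1)
  step pc=2: slti  $r4, $r1, 4  regs=(0,65520,3,15,0)
  step pc=3: beq  $r3, $r4, L11  cond=F  regs=(0,65520,3,15,0)
  step pc=4: ori   $r2, $r4, 14  regs=(0,65520,14,15,0)
  step pc=5: andi  $r3, $r1, 7  regs=(0,65520,14,0,0)
  step pc=6: bne  $r4, $r2, L10  cond=T  regs=(0,65520,14,0,0)
  step pc=7: slt  $r2, $r0, $r4  regs=(0,65520,0,0,0)
  step pc=10: slti  $r4, $r4, 11  regs=(0,65520,0,0,1)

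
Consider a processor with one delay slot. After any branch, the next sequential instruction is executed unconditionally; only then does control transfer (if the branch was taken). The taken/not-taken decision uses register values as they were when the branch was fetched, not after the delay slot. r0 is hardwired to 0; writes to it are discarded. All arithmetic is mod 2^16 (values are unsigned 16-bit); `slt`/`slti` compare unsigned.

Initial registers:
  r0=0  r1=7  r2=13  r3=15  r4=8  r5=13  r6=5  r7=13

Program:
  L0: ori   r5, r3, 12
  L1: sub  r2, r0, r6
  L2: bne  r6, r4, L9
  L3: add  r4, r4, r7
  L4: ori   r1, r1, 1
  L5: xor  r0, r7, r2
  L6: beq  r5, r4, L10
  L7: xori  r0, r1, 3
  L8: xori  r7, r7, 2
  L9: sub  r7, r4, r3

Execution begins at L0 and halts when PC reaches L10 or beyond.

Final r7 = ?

[0] ori   r5, r3, 12  →  {r0:0, r1:7, r2:13, r3:15, r4:8, r5:15, r6:5, r7:13}
[1] sub  r2, r0, r6  →  {r0:0, r1:7, r2:65531, r3:15, r4:8, r5:15, r6:5, r7:13}
[2] bne  r6, r4, L9  →  {r0:0, r1:7, r2:65531, r3:15, r4:8, r5:15, r6:5, r7:13}  ⟨branch taken⟩
[3] add  r4, r4, r7  →  {r0:0, r1:7, r2:65531, r3:15, r4:21, r5:15, r6:5, r7:13}
[9] sub  r7, r4, r3  →  {r0:0, r1:7, r2:65531, r3:15, r4:21, r5:15, r6:5, r7:6}

6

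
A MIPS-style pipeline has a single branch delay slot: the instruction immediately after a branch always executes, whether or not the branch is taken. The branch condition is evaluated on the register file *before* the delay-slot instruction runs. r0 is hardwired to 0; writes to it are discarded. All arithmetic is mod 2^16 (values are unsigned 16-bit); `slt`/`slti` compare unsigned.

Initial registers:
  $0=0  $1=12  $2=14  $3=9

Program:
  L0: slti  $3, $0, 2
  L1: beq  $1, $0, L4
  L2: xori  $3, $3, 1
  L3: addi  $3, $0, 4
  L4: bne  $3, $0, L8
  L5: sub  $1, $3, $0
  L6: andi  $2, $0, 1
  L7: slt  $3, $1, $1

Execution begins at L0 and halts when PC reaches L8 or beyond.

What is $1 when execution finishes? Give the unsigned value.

PC=0  slti  $3, $0, 2        | $0=0 $1=12 $2=14 $3=1
PC=1  beq  $1, $0, L4        | $0=0 $1=12 $2=14 $3=1  [not taken]
PC=2  xori  $3, $3, 1        | $0=0 $1=12 $2=14 $3=0
PC=3  addi  $3, $0, 4        | $0=0 $1=12 $2=14 $3=4
PC=4  bne  $3, $0, L8        | $0=0 $1=12 $2=14 $3=4  [TAKEN]
PC=5  sub  $1, $3, $0        | $0=0 $1=4 $2=14 $3=4

4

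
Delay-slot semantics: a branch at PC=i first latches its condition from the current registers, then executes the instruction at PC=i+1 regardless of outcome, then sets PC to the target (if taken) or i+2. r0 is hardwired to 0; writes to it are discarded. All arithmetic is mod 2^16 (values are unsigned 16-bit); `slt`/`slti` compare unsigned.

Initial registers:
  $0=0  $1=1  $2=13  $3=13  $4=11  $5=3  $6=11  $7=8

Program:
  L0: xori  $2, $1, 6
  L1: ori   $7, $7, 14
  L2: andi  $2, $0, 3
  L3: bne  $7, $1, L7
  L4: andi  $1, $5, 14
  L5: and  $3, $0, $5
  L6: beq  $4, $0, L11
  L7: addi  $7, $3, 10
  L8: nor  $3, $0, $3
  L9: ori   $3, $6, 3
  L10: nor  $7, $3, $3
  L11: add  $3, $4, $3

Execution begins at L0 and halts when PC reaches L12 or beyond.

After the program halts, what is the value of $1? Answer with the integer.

  step pc=0: xori  $2, $1, 6  regs=(0,1,7,13,11,3,11,8)
  step pc=1: ori   $7, $7, 14  regs=(0,1,7,13,11,3,11,14)
  step pc=2: andi  $2, $0, 3  regs=(0,1,0,13,11,3,11,14)
  step pc=3: bne  $7, $1, L7  cond=T  regs=(0,1,0,13,11,3,11,14)
  step pc=4: andi  $1, $5, 14  regs=(0,2,0,13,11,3,11,14)
  step pc=7: addi  $7, $3, 10  regs=(0,2,0,13,11,3,11,23)
  step pc=8: nor  $3, $0, $3  regs=(0,2,0,65522,11,3,11,23)
  step pc=9: ori   $3, $6, 3  regs=(0,2,0,11,11,3,11,23)
  step pc=10: nor  $7, $3, $3  regs=(0,2,0,11,11,3,11,65524)
  step pc=11: add  $3, $4, $3  regs=(0,2,0,22,11,3,11,65524)

2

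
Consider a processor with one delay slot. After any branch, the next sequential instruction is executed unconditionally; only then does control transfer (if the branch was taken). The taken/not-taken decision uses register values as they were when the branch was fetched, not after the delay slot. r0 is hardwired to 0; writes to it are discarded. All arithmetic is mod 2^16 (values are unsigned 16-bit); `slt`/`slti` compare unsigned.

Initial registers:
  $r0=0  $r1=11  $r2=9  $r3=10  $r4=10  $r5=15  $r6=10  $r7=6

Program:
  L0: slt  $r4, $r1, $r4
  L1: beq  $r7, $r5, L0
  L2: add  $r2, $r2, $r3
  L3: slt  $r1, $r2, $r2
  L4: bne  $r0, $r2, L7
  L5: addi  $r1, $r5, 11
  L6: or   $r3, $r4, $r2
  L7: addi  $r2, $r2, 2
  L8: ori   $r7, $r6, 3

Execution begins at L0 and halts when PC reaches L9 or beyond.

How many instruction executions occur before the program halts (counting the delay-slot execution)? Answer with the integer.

  step pc=0: slt  $r4, $r1, $r4  regs=(0,11,9,10,0,15,10,6)
  step pc=1: beq  $r7, $r5, L0  cond=F  regs=(0,11,9,10,0,15,10,6)
  step pc=2: add  $r2, $r2, $r3  regs=(0,11,19,10,0,15,10,6)
  step pc=3: slt  $r1, $r2, $r2  regs=(0,0,19,10,0,15,10,6)
  step pc=4: bne  $r0, $r2, L7  cond=T  regs=(0,0,19,10,0,15,10,6)
  step pc=5: addi  $r1, $r5, 11  regs=(0,26,19,10,0,15,10,6)
  step pc=7: addi  $r2, $r2, 2  regs=(0,26,21,10,0,15,10,6)
  step pc=8: ori   $r7, $r6, 3  regs=(0,26,21,10,0,15,10,11)

8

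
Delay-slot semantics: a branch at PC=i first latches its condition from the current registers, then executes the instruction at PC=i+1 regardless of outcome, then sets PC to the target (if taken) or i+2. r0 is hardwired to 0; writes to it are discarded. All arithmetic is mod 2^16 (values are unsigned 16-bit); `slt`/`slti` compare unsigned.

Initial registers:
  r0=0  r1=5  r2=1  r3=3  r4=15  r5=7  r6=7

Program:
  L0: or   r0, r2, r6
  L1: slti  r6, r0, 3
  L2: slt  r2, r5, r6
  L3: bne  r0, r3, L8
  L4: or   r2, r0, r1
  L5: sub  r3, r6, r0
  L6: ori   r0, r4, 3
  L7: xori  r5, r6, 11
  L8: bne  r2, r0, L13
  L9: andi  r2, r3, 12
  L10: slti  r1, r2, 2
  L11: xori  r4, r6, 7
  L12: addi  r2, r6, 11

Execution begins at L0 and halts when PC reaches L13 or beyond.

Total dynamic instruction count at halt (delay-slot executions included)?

7

  step pc=0: or   r0, r2, r6  regs=(0,5,1,3,15,7,7)
  step pc=1: slti  r6, r0, 3  regs=(0,5,1,3,15,7,1)
  step pc=2: slt  r2, r5, r6  regs=(0,5,0,3,15,7,1)
  step pc=3: bne  r0, r3, L8  cond=T  regs=(0,5,0,3,15,7,1)
  step pc=4: or   r2, r0, r1  regs=(0,5,5,3,15,7,1)
  step pc=8: bne  r2, r0, L13  cond=T  regs=(0,5,5,3,15,7,1)
  step pc=9: andi  r2, r3, 12  regs=(0,5,0,3,15,7,1)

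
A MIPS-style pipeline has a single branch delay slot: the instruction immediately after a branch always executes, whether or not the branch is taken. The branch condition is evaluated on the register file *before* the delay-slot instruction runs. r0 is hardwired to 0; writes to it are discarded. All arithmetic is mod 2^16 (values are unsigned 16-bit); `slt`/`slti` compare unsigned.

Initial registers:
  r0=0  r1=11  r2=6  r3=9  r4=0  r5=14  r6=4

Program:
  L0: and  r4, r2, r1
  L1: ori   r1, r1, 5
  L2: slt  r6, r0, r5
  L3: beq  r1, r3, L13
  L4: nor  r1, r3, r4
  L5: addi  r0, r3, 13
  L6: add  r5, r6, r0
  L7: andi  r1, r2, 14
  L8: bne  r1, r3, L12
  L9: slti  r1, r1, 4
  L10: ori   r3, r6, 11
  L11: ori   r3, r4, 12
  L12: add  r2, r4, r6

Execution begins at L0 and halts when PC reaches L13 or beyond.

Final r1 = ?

0

  step pc=0: and  r4, r2, r1  regs=(0,11,6,9,2,14,4)
  step pc=1: ori   r1, r1, 5  regs=(0,15,6,9,2,14,4)
  step pc=2: slt  r6, r0, r5  regs=(0,15,6,9,2,14,1)
  step pc=3: beq  r1, r3, L13  cond=F  regs=(0,15,6,9,2,14,1)
  step pc=4: nor  r1, r3, r4  regs=(0,65524,6,9,2,14,1)
  step pc=5: addi  r0, r3, 13  regs=(0,65524,6,9,2,14,1)
  step pc=6: add  r5, r6, r0  regs=(0,65524,6,9,2,1,1)
  step pc=7: andi  r1, r2, 14  regs=(0,6,6,9,2,1,1)
  step pc=8: bne  r1, r3, L12  cond=T  regs=(0,6,6,9,2,1,1)
  step pc=9: slti  r1, r1, 4  regs=(0,0,6,9,2,1,1)
  step pc=12: add  r2, r4, r6  regs=(0,0,3,9,2,1,1)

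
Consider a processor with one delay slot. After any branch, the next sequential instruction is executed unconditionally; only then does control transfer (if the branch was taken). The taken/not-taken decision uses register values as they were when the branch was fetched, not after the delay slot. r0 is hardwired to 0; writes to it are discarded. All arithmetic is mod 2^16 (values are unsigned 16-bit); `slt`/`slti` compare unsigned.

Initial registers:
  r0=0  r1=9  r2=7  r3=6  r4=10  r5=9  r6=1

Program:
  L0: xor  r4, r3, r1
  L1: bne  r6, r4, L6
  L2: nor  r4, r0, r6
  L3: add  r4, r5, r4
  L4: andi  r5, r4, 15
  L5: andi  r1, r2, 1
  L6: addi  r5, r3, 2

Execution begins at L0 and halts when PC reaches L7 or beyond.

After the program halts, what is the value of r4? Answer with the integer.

65534

#0 xor  r4, r3, r1 ; 0/9/7/6/15/9/1
#1 bne  r6, r4, L6 ; 0/9/7/6/15/9/1 ; →target
#2 nor  r4, r0, r6 ; 0/9/7/6/65534/9/1
#6 addi  r5, r3, 2 ; 0/9/7/6/65534/8/1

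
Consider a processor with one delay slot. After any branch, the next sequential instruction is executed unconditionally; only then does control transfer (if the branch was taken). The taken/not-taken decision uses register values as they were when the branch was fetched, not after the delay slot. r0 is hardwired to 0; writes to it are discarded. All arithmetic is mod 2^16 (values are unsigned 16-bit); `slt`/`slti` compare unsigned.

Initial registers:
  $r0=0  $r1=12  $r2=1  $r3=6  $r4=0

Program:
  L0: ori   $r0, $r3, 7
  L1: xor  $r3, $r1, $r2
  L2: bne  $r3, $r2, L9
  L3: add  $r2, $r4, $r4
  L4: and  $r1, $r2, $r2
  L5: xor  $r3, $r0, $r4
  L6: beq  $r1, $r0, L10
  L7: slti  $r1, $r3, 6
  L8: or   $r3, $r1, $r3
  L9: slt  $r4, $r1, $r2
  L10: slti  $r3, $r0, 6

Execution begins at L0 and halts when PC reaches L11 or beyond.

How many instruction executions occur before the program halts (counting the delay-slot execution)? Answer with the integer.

  step pc=0: ori   $r0, $r3, 7  regs=(0,12,1,6,0)
  step pc=1: xor  $r3, $r1, $r2  regs=(0,12,1,13,0)
  step pc=2: bne  $r3, $r2, L9  cond=T  regs=(0,12,1,13,0)
  step pc=3: add  $r2, $r4, $r4  regs=(0,12,0,13,0)
  step pc=9: slt  $r4, $r1, $r2  regs=(0,12,0,13,0)
  step pc=10: slti  $r3, $r0, 6  regs=(0,12,0,1,0)

6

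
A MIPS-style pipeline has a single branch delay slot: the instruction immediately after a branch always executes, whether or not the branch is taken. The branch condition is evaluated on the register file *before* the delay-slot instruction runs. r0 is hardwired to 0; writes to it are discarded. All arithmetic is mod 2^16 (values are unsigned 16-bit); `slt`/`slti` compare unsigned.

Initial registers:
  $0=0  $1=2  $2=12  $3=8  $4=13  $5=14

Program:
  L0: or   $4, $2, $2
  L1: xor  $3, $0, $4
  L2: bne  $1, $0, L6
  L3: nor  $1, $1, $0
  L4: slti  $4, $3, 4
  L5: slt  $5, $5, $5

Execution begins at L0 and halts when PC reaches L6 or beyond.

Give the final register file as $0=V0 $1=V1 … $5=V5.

$0=0 $1=65533 $2=12 $3=12 $4=12 $5=14

  step pc=0: or   $4, $2, $2  regs=(0,2,12,8,12,14)
  step pc=1: xor  $3, $0, $4  regs=(0,2,12,12,12,14)
  step pc=2: bne  $1, $0, L6  cond=T  regs=(0,2,12,12,12,14)
  step pc=3: nor  $1, $1, $0  regs=(0,65533,12,12,12,14)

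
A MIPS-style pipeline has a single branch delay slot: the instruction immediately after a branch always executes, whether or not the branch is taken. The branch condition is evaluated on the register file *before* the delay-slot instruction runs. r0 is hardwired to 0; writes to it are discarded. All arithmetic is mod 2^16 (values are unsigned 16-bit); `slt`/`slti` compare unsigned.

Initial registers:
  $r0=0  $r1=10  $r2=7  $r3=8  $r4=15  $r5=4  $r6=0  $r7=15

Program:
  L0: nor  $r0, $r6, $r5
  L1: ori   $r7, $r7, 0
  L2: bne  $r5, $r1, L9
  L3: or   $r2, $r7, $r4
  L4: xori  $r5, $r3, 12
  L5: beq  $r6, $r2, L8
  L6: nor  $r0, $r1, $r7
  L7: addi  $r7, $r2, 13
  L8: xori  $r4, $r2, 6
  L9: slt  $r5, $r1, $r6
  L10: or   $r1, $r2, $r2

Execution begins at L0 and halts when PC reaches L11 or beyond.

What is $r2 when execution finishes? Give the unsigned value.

#0 nor  $r0, $r6, $r5 ; 0/10/7/8/15/4/0/15
#1 ori   $r7, $r7, 0 ; 0/10/7/8/15/4/0/15
#2 bne  $r5, $r1, L9 ; 0/10/7/8/15/4/0/15 ; →target
#3 or   $r2, $r7, $r4 ; 0/10/15/8/15/4/0/15
#9 slt  $r5, $r1, $r6 ; 0/10/15/8/15/0/0/15
#10 or   $r1, $r2, $r2 ; 0/15/15/8/15/0/0/15

15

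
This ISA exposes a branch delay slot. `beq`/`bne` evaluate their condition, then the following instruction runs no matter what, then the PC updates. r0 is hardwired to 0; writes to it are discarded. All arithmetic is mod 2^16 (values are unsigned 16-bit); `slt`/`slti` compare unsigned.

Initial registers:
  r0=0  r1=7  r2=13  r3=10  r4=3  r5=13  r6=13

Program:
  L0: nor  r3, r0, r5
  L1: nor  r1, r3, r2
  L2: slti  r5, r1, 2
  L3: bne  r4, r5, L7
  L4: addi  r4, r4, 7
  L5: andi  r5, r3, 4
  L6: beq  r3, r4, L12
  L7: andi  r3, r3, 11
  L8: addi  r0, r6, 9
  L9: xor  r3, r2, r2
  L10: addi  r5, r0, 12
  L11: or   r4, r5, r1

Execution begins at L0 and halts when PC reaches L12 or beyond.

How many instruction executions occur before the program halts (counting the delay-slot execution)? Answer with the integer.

10

[0] nor  r3, r0, r5  →  {r0:0, r1:7, r2:13, r3:65522, r4:3, r5:13, r6:13}
[1] nor  r1, r3, r2  →  {r0:0, r1:0, r2:13, r3:65522, r4:3, r5:13, r6:13}
[2] slti  r5, r1, 2  →  {r0:0, r1:0, r2:13, r3:65522, r4:3, r5:1, r6:13}
[3] bne  r4, r5, L7  →  {r0:0, r1:0, r2:13, r3:65522, r4:3, r5:1, r6:13}  ⟨branch taken⟩
[4] addi  r4, r4, 7  →  {r0:0, r1:0, r2:13, r3:65522, r4:10, r5:1, r6:13}
[7] andi  r3, r3, 11  →  {r0:0, r1:0, r2:13, r3:2, r4:10, r5:1, r6:13}
[8] addi  r0, r6, 9  →  {r0:0, r1:0, r2:13, r3:2, r4:10, r5:1, r6:13}
[9] xor  r3, r2, r2  →  {r0:0, r1:0, r2:13, r3:0, r4:10, r5:1, r6:13}
[10] addi  r5, r0, 12  →  {r0:0, r1:0, r2:13, r3:0, r4:10, r5:12, r6:13}
[11] or   r4, r5, r1  →  {r0:0, r1:0, r2:13, r3:0, r4:12, r5:12, r6:13}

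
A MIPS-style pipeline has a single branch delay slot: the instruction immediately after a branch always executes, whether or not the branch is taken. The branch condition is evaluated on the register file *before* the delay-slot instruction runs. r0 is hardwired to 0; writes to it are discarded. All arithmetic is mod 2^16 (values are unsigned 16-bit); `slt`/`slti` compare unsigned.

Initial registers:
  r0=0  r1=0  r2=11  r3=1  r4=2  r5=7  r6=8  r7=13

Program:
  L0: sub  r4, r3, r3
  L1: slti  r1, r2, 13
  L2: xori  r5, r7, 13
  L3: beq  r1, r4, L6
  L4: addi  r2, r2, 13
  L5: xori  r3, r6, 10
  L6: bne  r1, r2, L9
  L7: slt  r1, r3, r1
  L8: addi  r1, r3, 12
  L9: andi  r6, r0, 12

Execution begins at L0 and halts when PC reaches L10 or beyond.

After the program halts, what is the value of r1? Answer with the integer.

PC=0  sub  r4, r3, r3        | r0=0 r1=0 r2=11 r3=1 r4=0 r5=7 r6=8 r7=13
PC=1  slti  r1, r2, 13       | r0=0 r1=1 r2=11 r3=1 r4=0 r5=7 r6=8 r7=13
PC=2  xori  r5, r7, 13       | r0=0 r1=1 r2=11 r3=1 r4=0 r5=0 r6=8 r7=13
PC=3  beq  r1, r4, L6        | r0=0 r1=1 r2=11 r3=1 r4=0 r5=0 r6=8 r7=13  [not taken]
PC=4  addi  r2, r2, 13       | r0=0 r1=1 r2=24 r3=1 r4=0 r5=0 r6=8 r7=13
PC=5  xori  r3, r6, 10       | r0=0 r1=1 r2=24 r3=2 r4=0 r5=0 r6=8 r7=13
PC=6  bne  r1, r2, L9        | r0=0 r1=1 r2=24 r3=2 r4=0 r5=0 r6=8 r7=13  [TAKEN]
PC=7  slt  r1, r3, r1        | r0=0 r1=0 r2=24 r3=2 r4=0 r5=0 r6=8 r7=13
PC=9  andi  r6, r0, 12       | r0=0 r1=0 r2=24 r3=2 r4=0 r5=0 r6=0 r7=13

0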